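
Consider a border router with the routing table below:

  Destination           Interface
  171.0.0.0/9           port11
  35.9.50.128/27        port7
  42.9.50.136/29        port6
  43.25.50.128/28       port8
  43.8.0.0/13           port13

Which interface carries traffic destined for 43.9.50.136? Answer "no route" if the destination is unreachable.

port13

Routes whose prefix contains 43.9.50.136:
  43.8.0.0/13 (43.8.0.0 - 43.15.255.255) -> port13
More-specific entries that do NOT match:
  42.9.50.136/29 (42.9.50.136 - 42.9.50.143) does not contain 43.9.50.136
  43.25.50.128/28 (43.25.50.128 - 43.25.50.143) does not contain 43.9.50.136
  35.9.50.128/27 (35.9.50.128 - 35.9.50.159) does not contain 43.9.50.136
Longest matching prefix is /13 -> interface port13.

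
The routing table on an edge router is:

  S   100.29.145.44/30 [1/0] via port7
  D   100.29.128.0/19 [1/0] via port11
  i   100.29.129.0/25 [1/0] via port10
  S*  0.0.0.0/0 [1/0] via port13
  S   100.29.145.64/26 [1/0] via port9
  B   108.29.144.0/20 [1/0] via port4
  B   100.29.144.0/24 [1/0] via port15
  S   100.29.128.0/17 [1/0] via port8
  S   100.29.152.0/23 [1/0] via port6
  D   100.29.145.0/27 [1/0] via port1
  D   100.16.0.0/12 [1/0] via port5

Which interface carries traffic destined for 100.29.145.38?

port11

Routes whose prefix contains 100.29.145.38:
  0.0.0.0/0 (default, matches everything) -> port13
  100.16.0.0/12 (100.16.0.0 - 100.31.255.255) -> port5
  100.29.128.0/17 (100.29.128.0 - 100.29.255.255) -> port8
  100.29.128.0/19 (100.29.128.0 - 100.29.159.255) -> port11
More-specific entries that do NOT match:
  100.29.145.44/30 (100.29.145.44 - 100.29.145.47) does not contain 100.29.145.38
  100.29.145.0/27 (100.29.145.0 - 100.29.145.31) does not contain 100.29.145.38
  100.29.145.64/26 (100.29.145.64 - 100.29.145.127) does not contain 100.29.145.38
  100.29.129.0/25 (100.29.129.0 - 100.29.129.127) does not contain 100.29.145.38
  100.29.144.0/24 (100.29.144.0 - 100.29.144.255) does not contain 100.29.145.38
  100.29.152.0/23 (100.29.152.0 - 100.29.153.255) does not contain 100.29.145.38
  108.29.144.0/20 (108.29.144.0 - 108.29.159.255) does not contain 100.29.145.38
Longest matching prefix is /19 -> interface port11.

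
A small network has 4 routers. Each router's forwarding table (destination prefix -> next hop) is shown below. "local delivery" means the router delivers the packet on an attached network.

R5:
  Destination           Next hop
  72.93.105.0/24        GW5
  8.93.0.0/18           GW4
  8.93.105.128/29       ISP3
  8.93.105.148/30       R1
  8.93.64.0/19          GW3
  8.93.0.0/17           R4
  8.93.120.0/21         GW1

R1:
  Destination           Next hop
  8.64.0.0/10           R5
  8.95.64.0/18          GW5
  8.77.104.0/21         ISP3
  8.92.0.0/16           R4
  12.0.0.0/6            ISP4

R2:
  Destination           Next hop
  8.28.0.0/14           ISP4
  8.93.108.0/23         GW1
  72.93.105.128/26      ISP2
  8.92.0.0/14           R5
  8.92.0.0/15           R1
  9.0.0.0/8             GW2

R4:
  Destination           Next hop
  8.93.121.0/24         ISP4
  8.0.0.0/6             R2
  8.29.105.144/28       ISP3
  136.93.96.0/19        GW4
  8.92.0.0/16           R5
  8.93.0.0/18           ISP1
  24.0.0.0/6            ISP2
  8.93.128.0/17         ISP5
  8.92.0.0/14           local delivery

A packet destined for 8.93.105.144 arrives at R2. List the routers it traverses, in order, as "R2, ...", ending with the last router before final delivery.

R2, R1, R5, R4

At R2: longest match for 8.93.105.144 is 8.92.0.0/15 -> R1
At R1: longest match for 8.93.105.144 is 8.64.0.0/10 -> R5
At R5: longest match for 8.93.105.144 is 8.93.0.0/17 -> R4
At R4: longest match for 8.93.105.144 is 8.92.0.0/14 -> local delivery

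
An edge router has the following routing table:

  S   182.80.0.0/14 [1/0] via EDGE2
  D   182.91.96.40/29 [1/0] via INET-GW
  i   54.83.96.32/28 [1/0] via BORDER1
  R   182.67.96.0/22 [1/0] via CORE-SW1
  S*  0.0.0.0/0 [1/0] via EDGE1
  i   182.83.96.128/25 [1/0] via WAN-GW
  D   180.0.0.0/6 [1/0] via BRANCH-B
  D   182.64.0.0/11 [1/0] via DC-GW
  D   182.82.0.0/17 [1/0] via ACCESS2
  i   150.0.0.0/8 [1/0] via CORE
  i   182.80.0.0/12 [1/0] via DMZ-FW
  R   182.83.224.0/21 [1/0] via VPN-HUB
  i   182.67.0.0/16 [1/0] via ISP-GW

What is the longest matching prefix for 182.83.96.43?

Entries matching 182.83.96.43:
  0.0.0.0/0 (default, matches everything)
  180.0.0.0/6 (180.0.0.0 - 183.255.255.255)
  182.64.0.0/11 (182.64.0.0 - 182.95.255.255)
  182.80.0.0/12 (182.80.0.0 - 182.95.255.255)
  182.80.0.0/14 (182.80.0.0 - 182.83.255.255)
Most specific is 182.80.0.0/14.

182.80.0.0/14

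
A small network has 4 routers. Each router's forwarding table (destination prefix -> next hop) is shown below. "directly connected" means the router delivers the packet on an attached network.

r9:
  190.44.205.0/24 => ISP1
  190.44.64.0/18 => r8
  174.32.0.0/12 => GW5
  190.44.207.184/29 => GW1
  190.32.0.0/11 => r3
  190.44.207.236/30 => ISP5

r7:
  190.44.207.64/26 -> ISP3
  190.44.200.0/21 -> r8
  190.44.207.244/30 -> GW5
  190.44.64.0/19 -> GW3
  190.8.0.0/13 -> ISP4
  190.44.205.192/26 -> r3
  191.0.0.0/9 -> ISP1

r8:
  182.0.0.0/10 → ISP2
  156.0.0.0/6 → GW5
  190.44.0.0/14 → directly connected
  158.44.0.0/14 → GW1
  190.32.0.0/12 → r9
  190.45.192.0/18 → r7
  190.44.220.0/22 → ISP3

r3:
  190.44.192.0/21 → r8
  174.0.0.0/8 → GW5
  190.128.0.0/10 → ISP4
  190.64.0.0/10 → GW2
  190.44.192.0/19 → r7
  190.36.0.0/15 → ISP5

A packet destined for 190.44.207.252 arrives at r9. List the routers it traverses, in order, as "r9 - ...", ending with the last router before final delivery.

r9 - r3 - r7 - r8

At r9: longest match for 190.44.207.252 is 190.32.0.0/11 -> r3
At r3: longest match for 190.44.207.252 is 190.44.192.0/19 -> r7
At r7: longest match for 190.44.207.252 is 190.44.200.0/21 -> r8
At r8: longest match for 190.44.207.252 is 190.44.0.0/14 -> directly connected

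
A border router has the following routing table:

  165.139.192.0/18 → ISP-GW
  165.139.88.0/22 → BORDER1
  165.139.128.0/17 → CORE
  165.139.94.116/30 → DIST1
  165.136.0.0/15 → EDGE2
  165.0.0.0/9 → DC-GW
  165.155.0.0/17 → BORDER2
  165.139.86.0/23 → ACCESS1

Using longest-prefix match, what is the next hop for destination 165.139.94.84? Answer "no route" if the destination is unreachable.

No entry's prefix contains 165.139.94.84; there is no default route.

no route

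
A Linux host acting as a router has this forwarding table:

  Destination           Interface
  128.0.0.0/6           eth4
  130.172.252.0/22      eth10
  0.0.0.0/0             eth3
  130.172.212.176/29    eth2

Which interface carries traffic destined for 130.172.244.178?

Routes whose prefix contains 130.172.244.178:
  0.0.0.0/0 (default, matches everything) -> eth3
  128.0.0.0/6 (128.0.0.0 - 131.255.255.255) -> eth4
More-specific entries that do NOT match:
  130.172.212.176/29 (130.172.212.176 - 130.172.212.183) does not contain 130.172.244.178
  130.172.252.0/22 (130.172.252.0 - 130.172.255.255) does not contain 130.172.244.178
Longest matching prefix is /6 -> interface eth4.

eth4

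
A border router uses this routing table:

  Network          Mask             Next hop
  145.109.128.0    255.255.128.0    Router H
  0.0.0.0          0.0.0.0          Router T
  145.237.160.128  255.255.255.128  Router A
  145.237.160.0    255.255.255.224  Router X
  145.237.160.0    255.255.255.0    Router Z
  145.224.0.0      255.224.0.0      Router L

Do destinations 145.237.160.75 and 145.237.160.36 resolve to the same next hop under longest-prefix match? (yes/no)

145.237.160.75: longest match 145.237.160.0/24 -> Router Z
145.237.160.36: longest match 145.237.160.0/24 -> Router Z

yes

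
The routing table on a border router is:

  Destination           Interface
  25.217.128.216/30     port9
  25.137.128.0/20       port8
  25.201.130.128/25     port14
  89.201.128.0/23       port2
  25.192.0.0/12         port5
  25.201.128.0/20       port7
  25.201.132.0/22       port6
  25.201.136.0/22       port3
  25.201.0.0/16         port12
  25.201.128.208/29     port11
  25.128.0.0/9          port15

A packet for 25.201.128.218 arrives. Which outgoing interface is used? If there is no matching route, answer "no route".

port7

Routes whose prefix contains 25.201.128.218:
  25.128.0.0/9 (25.128.0.0 - 25.255.255.255) -> port15
  25.192.0.0/12 (25.192.0.0 - 25.207.255.255) -> port5
  25.201.0.0/16 (25.201.0.0 - 25.201.255.255) -> port12
  25.201.128.0/20 (25.201.128.0 - 25.201.143.255) -> port7
More-specific entries that do NOT match:
  25.217.128.216/30 (25.217.128.216 - 25.217.128.219) does not contain 25.201.128.218
  25.201.128.208/29 (25.201.128.208 - 25.201.128.215) does not contain 25.201.128.218
  25.201.130.128/25 (25.201.130.128 - 25.201.130.255) does not contain 25.201.128.218
  89.201.128.0/23 (89.201.128.0 - 89.201.129.255) does not contain 25.201.128.218
  25.201.132.0/22 (25.201.132.0 - 25.201.135.255) does not contain 25.201.128.218
  25.201.136.0/22 (25.201.136.0 - 25.201.139.255) does not contain 25.201.128.218
Longest matching prefix is /20 -> interface port7.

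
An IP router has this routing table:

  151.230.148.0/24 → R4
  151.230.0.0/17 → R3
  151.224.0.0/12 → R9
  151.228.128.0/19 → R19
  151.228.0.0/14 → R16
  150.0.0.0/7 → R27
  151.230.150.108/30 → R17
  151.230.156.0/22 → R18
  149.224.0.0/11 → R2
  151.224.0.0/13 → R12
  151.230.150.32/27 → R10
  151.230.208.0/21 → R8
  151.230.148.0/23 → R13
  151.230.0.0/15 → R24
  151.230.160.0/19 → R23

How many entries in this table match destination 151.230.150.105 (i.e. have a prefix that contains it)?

5

Prefixes containing 151.230.150.105:
  150.0.0.0/7 (150.0.0.0 - 151.255.255.255)
  151.224.0.0/12 (151.224.0.0 - 151.239.255.255)
  151.224.0.0/13 (151.224.0.0 - 151.231.255.255)
  151.228.0.0/14 (151.228.0.0 - 151.231.255.255)
  151.230.0.0/15 (151.230.0.0 - 151.231.255.255)
Total matching entries: 5.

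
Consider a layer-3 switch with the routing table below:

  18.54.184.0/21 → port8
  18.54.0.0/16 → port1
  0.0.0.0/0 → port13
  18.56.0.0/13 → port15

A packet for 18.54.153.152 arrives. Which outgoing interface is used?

port1

Routes whose prefix contains 18.54.153.152:
  0.0.0.0/0 (default, matches everything) -> port13
  18.54.0.0/16 (18.54.0.0 - 18.54.255.255) -> port1
More-specific entries that do NOT match:
  18.54.184.0/21 (18.54.184.0 - 18.54.191.255) does not contain 18.54.153.152
Longest matching prefix is /16 -> interface port1.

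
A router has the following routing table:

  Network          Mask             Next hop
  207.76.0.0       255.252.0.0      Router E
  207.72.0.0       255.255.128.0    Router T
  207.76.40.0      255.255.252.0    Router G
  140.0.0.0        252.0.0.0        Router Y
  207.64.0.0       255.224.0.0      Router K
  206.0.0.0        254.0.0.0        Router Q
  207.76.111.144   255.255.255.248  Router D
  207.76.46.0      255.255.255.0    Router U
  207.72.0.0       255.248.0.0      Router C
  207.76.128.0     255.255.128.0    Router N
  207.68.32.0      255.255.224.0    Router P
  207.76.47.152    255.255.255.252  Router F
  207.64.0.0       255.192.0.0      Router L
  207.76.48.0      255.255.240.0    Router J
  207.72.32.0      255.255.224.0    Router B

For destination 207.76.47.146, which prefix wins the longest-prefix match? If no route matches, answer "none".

207.76.0.0/14

Entries matching 207.76.47.146:
  206.0.0.0/7 (206.0.0.0 - 207.255.255.255)
  207.64.0.0/10 (207.64.0.0 - 207.127.255.255)
  207.64.0.0/11 (207.64.0.0 - 207.95.255.255)
  207.72.0.0/13 (207.72.0.0 - 207.79.255.255)
  207.76.0.0/14 (207.76.0.0 - 207.79.255.255)
Most specific is 207.76.0.0/14.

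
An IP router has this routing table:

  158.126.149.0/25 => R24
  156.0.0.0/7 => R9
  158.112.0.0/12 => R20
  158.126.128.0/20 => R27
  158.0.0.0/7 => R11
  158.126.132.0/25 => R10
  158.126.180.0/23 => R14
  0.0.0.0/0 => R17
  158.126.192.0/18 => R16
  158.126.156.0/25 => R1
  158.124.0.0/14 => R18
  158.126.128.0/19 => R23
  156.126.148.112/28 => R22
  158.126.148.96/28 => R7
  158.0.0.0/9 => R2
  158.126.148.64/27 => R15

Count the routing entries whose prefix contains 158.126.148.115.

6

Prefixes containing 158.126.148.115:
  0.0.0.0/0 (default, matches everything)
  158.0.0.0/7 (158.0.0.0 - 159.255.255.255)
  158.0.0.0/9 (158.0.0.0 - 158.127.255.255)
  158.112.0.0/12 (158.112.0.0 - 158.127.255.255)
  158.124.0.0/14 (158.124.0.0 - 158.127.255.255)
  158.126.128.0/19 (158.126.128.0 - 158.126.159.255)
Total matching entries: 6.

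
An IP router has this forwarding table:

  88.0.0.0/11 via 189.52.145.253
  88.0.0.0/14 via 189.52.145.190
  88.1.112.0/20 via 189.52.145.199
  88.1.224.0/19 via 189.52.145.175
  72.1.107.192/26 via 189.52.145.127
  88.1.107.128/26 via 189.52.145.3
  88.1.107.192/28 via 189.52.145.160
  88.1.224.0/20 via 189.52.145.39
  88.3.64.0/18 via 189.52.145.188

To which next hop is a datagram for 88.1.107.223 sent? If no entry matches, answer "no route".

Routes whose prefix contains 88.1.107.223:
  88.0.0.0/11 (88.0.0.0 - 88.31.255.255) -> 189.52.145.253
  88.0.0.0/14 (88.0.0.0 - 88.3.255.255) -> 189.52.145.190
More-specific entries that do NOT match:
  88.1.107.192/28 (88.1.107.192 - 88.1.107.207) does not contain 88.1.107.223
  72.1.107.192/26 (72.1.107.192 - 72.1.107.255) does not contain 88.1.107.223
  88.1.107.128/26 (88.1.107.128 - 88.1.107.191) does not contain 88.1.107.223
  88.1.112.0/20 (88.1.112.0 - 88.1.127.255) does not contain 88.1.107.223
  88.1.224.0/20 (88.1.224.0 - 88.1.239.255) does not contain 88.1.107.223
  88.1.224.0/19 (88.1.224.0 - 88.1.255.255) does not contain 88.1.107.223
  88.3.64.0/18 (88.3.64.0 - 88.3.127.255) does not contain 88.1.107.223
Longest matching prefix is /14 -> next hop 189.52.145.190.

189.52.145.190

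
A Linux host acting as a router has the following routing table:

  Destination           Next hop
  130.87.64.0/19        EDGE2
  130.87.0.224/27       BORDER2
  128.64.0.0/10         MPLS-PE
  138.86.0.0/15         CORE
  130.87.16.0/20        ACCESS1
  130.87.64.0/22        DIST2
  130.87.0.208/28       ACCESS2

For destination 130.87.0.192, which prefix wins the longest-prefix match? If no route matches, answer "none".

130.87.0.192 is outside every listed prefix and there is no default route.

none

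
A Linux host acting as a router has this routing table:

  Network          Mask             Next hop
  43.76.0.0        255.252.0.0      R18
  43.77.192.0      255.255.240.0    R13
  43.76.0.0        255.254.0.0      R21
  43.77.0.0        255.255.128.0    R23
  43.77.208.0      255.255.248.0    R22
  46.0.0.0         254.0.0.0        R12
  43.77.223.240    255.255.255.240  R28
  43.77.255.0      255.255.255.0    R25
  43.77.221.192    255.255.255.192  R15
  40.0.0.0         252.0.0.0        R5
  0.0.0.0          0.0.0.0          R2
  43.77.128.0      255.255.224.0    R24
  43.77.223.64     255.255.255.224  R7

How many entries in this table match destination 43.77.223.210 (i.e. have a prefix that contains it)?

4

Prefixes containing 43.77.223.210:
  0.0.0.0/0 (default, matches everything)
  40.0.0.0/6 (40.0.0.0 - 43.255.255.255)
  43.76.0.0/14 (43.76.0.0 - 43.79.255.255)
  43.76.0.0/15 (43.76.0.0 - 43.77.255.255)
Total matching entries: 4.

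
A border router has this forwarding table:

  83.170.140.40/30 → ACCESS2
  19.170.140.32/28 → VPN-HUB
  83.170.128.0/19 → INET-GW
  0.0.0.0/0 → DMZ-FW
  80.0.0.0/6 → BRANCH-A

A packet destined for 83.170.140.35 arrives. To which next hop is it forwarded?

Routes whose prefix contains 83.170.140.35:
  0.0.0.0/0 (default, matches everything) -> DMZ-FW
  80.0.0.0/6 (80.0.0.0 - 83.255.255.255) -> BRANCH-A
  83.170.128.0/19 (83.170.128.0 - 83.170.159.255) -> INET-GW
More-specific entries that do NOT match:
  83.170.140.40/30 (83.170.140.40 - 83.170.140.43) does not contain 83.170.140.35
  19.170.140.32/28 (19.170.140.32 - 19.170.140.47) does not contain 83.170.140.35
Longest matching prefix is /19 -> next hop INET-GW.

INET-GW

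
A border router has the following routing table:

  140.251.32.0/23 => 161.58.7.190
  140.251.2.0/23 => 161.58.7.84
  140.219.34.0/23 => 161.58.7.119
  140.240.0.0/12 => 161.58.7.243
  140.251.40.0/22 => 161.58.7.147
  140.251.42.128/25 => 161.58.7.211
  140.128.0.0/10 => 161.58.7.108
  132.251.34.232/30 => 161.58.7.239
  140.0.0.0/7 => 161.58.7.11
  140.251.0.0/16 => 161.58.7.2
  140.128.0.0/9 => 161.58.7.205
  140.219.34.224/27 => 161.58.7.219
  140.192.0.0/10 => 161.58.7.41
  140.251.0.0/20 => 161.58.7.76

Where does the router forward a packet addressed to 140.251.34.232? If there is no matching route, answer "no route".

161.58.7.2

Routes whose prefix contains 140.251.34.232:
  140.0.0.0/7 (140.0.0.0 - 141.255.255.255) -> 161.58.7.11
  140.128.0.0/9 (140.128.0.0 - 140.255.255.255) -> 161.58.7.205
  140.192.0.0/10 (140.192.0.0 - 140.255.255.255) -> 161.58.7.41
  140.240.0.0/12 (140.240.0.0 - 140.255.255.255) -> 161.58.7.243
  140.251.0.0/16 (140.251.0.0 - 140.251.255.255) -> 161.58.7.2
More-specific entries that do NOT match:
  132.251.34.232/30 (132.251.34.232 - 132.251.34.235) does not contain 140.251.34.232
  140.219.34.224/27 (140.219.34.224 - 140.219.34.255) does not contain 140.251.34.232
  140.251.42.128/25 (140.251.42.128 - 140.251.42.255) does not contain 140.251.34.232
  140.251.32.0/23 (140.251.32.0 - 140.251.33.255) does not contain 140.251.34.232
  140.251.2.0/23 (140.251.2.0 - 140.251.3.255) does not contain 140.251.34.232
  140.219.34.0/23 (140.219.34.0 - 140.219.35.255) does not contain 140.251.34.232
  140.251.40.0/22 (140.251.40.0 - 140.251.43.255) does not contain 140.251.34.232
  140.251.0.0/20 (140.251.0.0 - 140.251.15.255) does not contain 140.251.34.232
Longest matching prefix is /16 -> next hop 161.58.7.2.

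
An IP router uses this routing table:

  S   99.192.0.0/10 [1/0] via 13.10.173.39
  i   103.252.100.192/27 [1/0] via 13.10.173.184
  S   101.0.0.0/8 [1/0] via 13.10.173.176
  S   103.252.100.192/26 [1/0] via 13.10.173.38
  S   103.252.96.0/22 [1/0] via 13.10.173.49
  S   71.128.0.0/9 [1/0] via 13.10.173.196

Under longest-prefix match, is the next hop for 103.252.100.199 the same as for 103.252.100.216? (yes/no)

103.252.100.199: longest match 103.252.100.192/27 -> 13.10.173.184
103.252.100.216: longest match 103.252.100.192/27 -> 13.10.173.184

yes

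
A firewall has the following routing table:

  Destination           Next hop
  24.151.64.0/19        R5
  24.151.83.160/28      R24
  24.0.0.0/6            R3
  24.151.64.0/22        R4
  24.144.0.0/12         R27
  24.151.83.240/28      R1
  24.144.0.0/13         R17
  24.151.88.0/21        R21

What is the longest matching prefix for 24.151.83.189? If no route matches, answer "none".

24.151.64.0/19

Entries matching 24.151.83.189:
  24.0.0.0/6 (24.0.0.0 - 27.255.255.255)
  24.144.0.0/12 (24.144.0.0 - 24.159.255.255)
  24.144.0.0/13 (24.144.0.0 - 24.151.255.255)
  24.151.64.0/19 (24.151.64.0 - 24.151.95.255)
Most specific is 24.151.64.0/19.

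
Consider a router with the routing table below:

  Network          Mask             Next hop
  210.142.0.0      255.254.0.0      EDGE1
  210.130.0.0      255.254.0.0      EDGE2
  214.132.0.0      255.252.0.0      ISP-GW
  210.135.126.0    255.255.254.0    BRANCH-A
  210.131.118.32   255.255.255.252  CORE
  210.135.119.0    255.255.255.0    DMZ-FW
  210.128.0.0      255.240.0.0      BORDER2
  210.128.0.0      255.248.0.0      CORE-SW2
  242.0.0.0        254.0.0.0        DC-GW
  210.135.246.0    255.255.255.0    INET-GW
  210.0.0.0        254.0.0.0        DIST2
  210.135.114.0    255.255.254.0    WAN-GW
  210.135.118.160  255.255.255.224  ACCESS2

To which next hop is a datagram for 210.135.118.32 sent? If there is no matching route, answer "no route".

CORE-SW2

Routes whose prefix contains 210.135.118.32:
  210.0.0.0/7 (210.0.0.0 - 211.255.255.255) -> DIST2
  210.128.0.0/12 (210.128.0.0 - 210.143.255.255) -> BORDER2
  210.128.0.0/13 (210.128.0.0 - 210.135.255.255) -> CORE-SW2
More-specific entries that do NOT match:
  210.131.118.32/30 (210.131.118.32 - 210.131.118.35) does not contain 210.135.118.32
  210.135.118.160/27 (210.135.118.160 - 210.135.118.191) does not contain 210.135.118.32
  210.135.119.0/24 (210.135.119.0 - 210.135.119.255) does not contain 210.135.118.32
  210.135.246.0/24 (210.135.246.0 - 210.135.246.255) does not contain 210.135.118.32
  210.135.126.0/23 (210.135.126.0 - 210.135.127.255) does not contain 210.135.118.32
  210.135.114.0/23 (210.135.114.0 - 210.135.115.255) does not contain 210.135.118.32
  210.142.0.0/15 (210.142.0.0 - 210.143.255.255) does not contain 210.135.118.32
  210.130.0.0/15 (210.130.0.0 - 210.131.255.255) does not contain 210.135.118.32
  214.132.0.0/14 (214.132.0.0 - 214.135.255.255) does not contain 210.135.118.32
Longest matching prefix is /13 -> next hop CORE-SW2.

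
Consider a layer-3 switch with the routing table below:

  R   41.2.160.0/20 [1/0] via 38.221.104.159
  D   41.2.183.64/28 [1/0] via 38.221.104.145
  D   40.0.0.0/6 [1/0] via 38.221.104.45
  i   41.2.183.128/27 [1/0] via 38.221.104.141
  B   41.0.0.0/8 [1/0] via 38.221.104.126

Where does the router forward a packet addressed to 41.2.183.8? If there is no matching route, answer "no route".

Routes whose prefix contains 41.2.183.8:
  40.0.0.0/6 (40.0.0.0 - 43.255.255.255) -> 38.221.104.45
  41.0.0.0/8 (41.0.0.0 - 41.255.255.255) -> 38.221.104.126
More-specific entries that do NOT match:
  41.2.183.64/28 (41.2.183.64 - 41.2.183.79) does not contain 41.2.183.8
  41.2.183.128/27 (41.2.183.128 - 41.2.183.159) does not contain 41.2.183.8
  41.2.160.0/20 (41.2.160.0 - 41.2.175.255) does not contain 41.2.183.8
Longest matching prefix is /8 -> next hop 38.221.104.126.

38.221.104.126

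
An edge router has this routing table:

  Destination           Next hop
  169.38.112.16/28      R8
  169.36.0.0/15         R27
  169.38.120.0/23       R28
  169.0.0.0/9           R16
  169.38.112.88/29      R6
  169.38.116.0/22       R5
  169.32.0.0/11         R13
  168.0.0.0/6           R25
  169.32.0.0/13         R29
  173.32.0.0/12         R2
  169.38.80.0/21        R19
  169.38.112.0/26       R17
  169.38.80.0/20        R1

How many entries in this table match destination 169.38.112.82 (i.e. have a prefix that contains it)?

4

Prefixes containing 169.38.112.82:
  168.0.0.0/6 (168.0.0.0 - 171.255.255.255)
  169.0.0.0/9 (169.0.0.0 - 169.127.255.255)
  169.32.0.0/11 (169.32.0.0 - 169.63.255.255)
  169.32.0.0/13 (169.32.0.0 - 169.39.255.255)
Total matching entries: 4.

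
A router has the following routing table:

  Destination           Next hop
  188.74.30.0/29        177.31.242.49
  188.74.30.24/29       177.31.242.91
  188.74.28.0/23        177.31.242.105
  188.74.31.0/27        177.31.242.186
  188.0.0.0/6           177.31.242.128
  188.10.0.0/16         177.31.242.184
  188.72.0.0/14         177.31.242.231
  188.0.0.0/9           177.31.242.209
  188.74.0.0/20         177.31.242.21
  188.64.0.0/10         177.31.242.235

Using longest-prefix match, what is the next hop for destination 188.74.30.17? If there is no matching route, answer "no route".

177.31.242.231

Routes whose prefix contains 188.74.30.17:
  188.0.0.0/6 (188.0.0.0 - 191.255.255.255) -> 177.31.242.128
  188.0.0.0/9 (188.0.0.0 - 188.127.255.255) -> 177.31.242.209
  188.64.0.0/10 (188.64.0.0 - 188.127.255.255) -> 177.31.242.235
  188.72.0.0/14 (188.72.0.0 - 188.75.255.255) -> 177.31.242.231
More-specific entries that do NOT match:
  188.74.30.0/29 (188.74.30.0 - 188.74.30.7) does not contain 188.74.30.17
  188.74.30.24/29 (188.74.30.24 - 188.74.30.31) does not contain 188.74.30.17
  188.74.31.0/27 (188.74.31.0 - 188.74.31.31) does not contain 188.74.30.17
  188.74.28.0/23 (188.74.28.0 - 188.74.29.255) does not contain 188.74.30.17
  188.74.0.0/20 (188.74.0.0 - 188.74.15.255) does not contain 188.74.30.17
  188.10.0.0/16 (188.10.0.0 - 188.10.255.255) does not contain 188.74.30.17
Longest matching prefix is /14 -> next hop 177.31.242.231.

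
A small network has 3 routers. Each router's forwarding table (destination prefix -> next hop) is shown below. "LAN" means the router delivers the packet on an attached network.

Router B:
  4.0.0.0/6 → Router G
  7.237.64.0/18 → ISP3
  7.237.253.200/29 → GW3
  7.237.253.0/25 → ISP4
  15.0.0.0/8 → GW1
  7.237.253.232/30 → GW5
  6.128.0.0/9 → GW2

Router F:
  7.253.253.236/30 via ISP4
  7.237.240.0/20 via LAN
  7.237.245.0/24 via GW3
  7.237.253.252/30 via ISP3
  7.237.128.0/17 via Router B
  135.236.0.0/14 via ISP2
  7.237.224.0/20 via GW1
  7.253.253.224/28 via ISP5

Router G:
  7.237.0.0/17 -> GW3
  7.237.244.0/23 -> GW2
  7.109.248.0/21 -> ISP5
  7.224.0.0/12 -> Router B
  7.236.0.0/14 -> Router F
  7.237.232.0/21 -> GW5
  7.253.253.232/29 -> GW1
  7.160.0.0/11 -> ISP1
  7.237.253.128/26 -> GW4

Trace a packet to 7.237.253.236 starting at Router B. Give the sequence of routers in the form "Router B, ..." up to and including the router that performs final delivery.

At Router B: longest match for 7.237.253.236 is 4.0.0.0/6 -> Router G
At Router G: longest match for 7.237.253.236 is 7.236.0.0/14 -> Router F
At Router F: longest match for 7.237.253.236 is 7.237.240.0/20 -> LAN

Router B, Router G, Router F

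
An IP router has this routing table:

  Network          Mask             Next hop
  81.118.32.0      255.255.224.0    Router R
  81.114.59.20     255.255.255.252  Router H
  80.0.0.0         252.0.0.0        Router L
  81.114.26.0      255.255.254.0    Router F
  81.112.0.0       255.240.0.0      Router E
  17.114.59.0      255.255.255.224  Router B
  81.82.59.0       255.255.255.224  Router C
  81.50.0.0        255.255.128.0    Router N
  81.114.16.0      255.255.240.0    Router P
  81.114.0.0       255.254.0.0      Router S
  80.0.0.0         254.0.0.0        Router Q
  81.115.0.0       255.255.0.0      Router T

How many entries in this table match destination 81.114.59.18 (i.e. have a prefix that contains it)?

4

Prefixes containing 81.114.59.18:
  80.0.0.0/6 (80.0.0.0 - 83.255.255.255)
  80.0.0.0/7 (80.0.0.0 - 81.255.255.255)
  81.112.0.0/12 (81.112.0.0 - 81.127.255.255)
  81.114.0.0/15 (81.114.0.0 - 81.115.255.255)
Total matching entries: 4.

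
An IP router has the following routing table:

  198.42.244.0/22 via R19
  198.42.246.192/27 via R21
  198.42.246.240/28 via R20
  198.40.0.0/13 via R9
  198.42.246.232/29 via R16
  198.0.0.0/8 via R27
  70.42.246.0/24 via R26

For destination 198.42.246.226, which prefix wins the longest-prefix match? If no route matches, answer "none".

198.42.244.0/22

Entries matching 198.42.246.226:
  198.0.0.0/8 (198.0.0.0 - 198.255.255.255)
  198.40.0.0/13 (198.40.0.0 - 198.47.255.255)
  198.42.244.0/22 (198.42.244.0 - 198.42.247.255)
Most specific is 198.42.244.0/22.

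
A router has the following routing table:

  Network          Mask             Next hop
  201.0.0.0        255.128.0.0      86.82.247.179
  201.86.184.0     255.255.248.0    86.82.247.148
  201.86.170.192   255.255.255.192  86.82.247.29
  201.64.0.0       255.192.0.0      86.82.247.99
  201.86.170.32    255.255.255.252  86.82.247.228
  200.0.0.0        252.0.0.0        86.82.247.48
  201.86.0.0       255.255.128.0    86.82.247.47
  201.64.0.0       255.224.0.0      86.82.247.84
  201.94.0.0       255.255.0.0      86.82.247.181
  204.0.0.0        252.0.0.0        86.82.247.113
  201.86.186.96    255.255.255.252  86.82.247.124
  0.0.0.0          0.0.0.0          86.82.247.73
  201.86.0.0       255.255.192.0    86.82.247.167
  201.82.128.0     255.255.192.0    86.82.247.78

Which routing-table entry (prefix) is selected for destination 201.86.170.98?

Entries matching 201.86.170.98:
  0.0.0.0/0 (default, matches everything)
  200.0.0.0/6 (200.0.0.0 - 203.255.255.255)
  201.0.0.0/9 (201.0.0.0 - 201.127.255.255)
  201.64.0.0/10 (201.64.0.0 - 201.127.255.255)
  201.64.0.0/11 (201.64.0.0 - 201.95.255.255)
Most specific is 201.64.0.0/11.

201.64.0.0/11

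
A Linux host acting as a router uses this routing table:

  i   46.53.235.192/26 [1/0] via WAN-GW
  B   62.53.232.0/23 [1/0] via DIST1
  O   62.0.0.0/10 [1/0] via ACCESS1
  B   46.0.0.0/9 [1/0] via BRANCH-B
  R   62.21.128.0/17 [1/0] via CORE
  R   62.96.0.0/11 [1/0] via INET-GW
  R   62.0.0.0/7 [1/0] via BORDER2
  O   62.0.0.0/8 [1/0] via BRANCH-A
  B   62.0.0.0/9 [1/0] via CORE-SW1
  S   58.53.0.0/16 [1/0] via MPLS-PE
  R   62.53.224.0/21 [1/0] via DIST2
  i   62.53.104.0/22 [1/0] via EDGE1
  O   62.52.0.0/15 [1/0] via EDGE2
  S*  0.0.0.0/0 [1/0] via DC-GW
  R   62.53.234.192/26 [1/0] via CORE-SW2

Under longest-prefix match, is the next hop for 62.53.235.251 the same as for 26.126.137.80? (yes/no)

no

62.53.235.251: longest match 62.52.0.0/15 -> EDGE2
26.126.137.80: longest match 0.0.0.0/0 -> DC-GW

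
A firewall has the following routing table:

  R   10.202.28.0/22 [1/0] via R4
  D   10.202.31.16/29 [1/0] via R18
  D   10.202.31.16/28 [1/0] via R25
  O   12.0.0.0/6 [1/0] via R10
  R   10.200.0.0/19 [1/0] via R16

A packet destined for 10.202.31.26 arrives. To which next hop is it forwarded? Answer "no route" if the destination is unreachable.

Routes whose prefix contains 10.202.31.26:
  10.202.28.0/22 (10.202.28.0 - 10.202.31.255) -> R4
  10.202.31.16/28 (10.202.31.16 - 10.202.31.31) -> R25
More-specific entries that do NOT match:
  10.202.31.16/29 (10.202.31.16 - 10.202.31.23) does not contain 10.202.31.26
Longest matching prefix is /28 -> next hop R25.

R25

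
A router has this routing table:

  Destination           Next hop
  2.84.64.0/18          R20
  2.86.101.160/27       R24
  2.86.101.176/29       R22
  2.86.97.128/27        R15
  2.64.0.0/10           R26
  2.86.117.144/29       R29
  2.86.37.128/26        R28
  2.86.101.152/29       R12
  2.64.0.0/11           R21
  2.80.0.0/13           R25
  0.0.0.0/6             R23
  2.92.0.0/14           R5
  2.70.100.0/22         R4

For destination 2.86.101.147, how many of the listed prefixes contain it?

4

Prefixes containing 2.86.101.147:
  0.0.0.0/6 (0.0.0.0 - 3.255.255.255)
  2.64.0.0/10 (2.64.0.0 - 2.127.255.255)
  2.64.0.0/11 (2.64.0.0 - 2.95.255.255)
  2.80.0.0/13 (2.80.0.0 - 2.87.255.255)
Total matching entries: 4.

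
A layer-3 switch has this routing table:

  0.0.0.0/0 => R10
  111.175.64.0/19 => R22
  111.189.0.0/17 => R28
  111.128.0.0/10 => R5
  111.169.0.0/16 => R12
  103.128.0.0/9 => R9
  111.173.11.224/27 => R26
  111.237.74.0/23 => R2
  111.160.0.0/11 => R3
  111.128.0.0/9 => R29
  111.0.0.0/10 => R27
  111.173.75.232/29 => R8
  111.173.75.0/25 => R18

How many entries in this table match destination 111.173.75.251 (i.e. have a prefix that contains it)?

4

Prefixes containing 111.173.75.251:
  0.0.0.0/0 (default, matches everything)
  111.128.0.0/9 (111.128.0.0 - 111.255.255.255)
  111.128.0.0/10 (111.128.0.0 - 111.191.255.255)
  111.160.0.0/11 (111.160.0.0 - 111.191.255.255)
Total matching entries: 4.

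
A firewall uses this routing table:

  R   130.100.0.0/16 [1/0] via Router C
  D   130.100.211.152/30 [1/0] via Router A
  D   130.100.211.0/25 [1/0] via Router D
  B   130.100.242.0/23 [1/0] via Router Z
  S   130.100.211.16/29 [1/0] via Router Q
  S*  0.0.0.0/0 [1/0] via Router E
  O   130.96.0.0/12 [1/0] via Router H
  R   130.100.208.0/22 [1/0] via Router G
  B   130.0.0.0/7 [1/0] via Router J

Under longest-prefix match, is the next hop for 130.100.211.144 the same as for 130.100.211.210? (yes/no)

yes

130.100.211.144: longest match 130.100.208.0/22 -> Router G
130.100.211.210: longest match 130.100.208.0/22 -> Router G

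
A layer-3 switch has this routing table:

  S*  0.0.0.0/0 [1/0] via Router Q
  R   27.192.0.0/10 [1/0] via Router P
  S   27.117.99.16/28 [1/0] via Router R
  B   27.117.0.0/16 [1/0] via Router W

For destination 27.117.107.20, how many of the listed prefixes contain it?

2

Prefixes containing 27.117.107.20:
  0.0.0.0/0 (default, matches everything)
  27.117.0.0/16 (27.117.0.0 - 27.117.255.255)
Total matching entries: 2.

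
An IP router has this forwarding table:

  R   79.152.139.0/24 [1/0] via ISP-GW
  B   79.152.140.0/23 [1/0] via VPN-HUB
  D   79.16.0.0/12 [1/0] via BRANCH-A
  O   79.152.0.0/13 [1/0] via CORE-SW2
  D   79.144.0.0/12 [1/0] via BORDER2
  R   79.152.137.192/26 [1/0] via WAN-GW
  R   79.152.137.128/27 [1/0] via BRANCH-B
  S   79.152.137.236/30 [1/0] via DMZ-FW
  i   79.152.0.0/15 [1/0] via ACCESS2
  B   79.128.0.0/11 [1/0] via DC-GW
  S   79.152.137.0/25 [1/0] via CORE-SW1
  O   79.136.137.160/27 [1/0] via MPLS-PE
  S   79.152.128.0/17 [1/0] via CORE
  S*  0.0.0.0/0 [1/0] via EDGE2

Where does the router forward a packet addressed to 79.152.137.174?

CORE

Routes whose prefix contains 79.152.137.174:
  0.0.0.0/0 (default, matches everything) -> EDGE2
  79.128.0.0/11 (79.128.0.0 - 79.159.255.255) -> DC-GW
  79.144.0.0/12 (79.144.0.0 - 79.159.255.255) -> BORDER2
  79.152.0.0/13 (79.152.0.0 - 79.159.255.255) -> CORE-SW2
  79.152.0.0/15 (79.152.0.0 - 79.153.255.255) -> ACCESS2
  79.152.128.0/17 (79.152.128.0 - 79.152.255.255) -> CORE
More-specific entries that do NOT match:
  79.152.137.236/30 (79.152.137.236 - 79.152.137.239) does not contain 79.152.137.174
  79.152.137.128/27 (79.152.137.128 - 79.152.137.159) does not contain 79.152.137.174
  79.136.137.160/27 (79.136.137.160 - 79.136.137.191) does not contain 79.152.137.174
  79.152.137.192/26 (79.152.137.192 - 79.152.137.255) does not contain 79.152.137.174
  79.152.137.0/25 (79.152.137.0 - 79.152.137.127) does not contain 79.152.137.174
  79.152.139.0/24 (79.152.139.0 - 79.152.139.255) does not contain 79.152.137.174
  79.152.140.0/23 (79.152.140.0 - 79.152.141.255) does not contain 79.152.137.174
Longest matching prefix is /17 -> next hop CORE.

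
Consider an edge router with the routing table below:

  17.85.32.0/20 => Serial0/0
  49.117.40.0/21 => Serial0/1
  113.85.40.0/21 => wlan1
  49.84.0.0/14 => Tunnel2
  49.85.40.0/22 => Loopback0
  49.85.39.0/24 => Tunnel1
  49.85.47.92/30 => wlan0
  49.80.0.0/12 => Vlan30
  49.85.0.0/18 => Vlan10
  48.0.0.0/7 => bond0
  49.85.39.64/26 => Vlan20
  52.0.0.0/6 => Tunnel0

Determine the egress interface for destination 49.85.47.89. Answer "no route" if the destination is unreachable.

Vlan10

Routes whose prefix contains 49.85.47.89:
  48.0.0.0/7 (48.0.0.0 - 49.255.255.255) -> bond0
  49.80.0.0/12 (49.80.0.0 - 49.95.255.255) -> Vlan30
  49.84.0.0/14 (49.84.0.0 - 49.87.255.255) -> Tunnel2
  49.85.0.0/18 (49.85.0.0 - 49.85.63.255) -> Vlan10
More-specific entries that do NOT match:
  49.85.47.92/30 (49.85.47.92 - 49.85.47.95) does not contain 49.85.47.89
  49.85.39.64/26 (49.85.39.64 - 49.85.39.127) does not contain 49.85.47.89
  49.85.39.0/24 (49.85.39.0 - 49.85.39.255) does not contain 49.85.47.89
  49.85.40.0/22 (49.85.40.0 - 49.85.43.255) does not contain 49.85.47.89
  49.117.40.0/21 (49.117.40.0 - 49.117.47.255) does not contain 49.85.47.89
  113.85.40.0/21 (113.85.40.0 - 113.85.47.255) does not contain 49.85.47.89
  17.85.32.0/20 (17.85.32.0 - 17.85.47.255) does not contain 49.85.47.89
Longest matching prefix is /18 -> interface Vlan10.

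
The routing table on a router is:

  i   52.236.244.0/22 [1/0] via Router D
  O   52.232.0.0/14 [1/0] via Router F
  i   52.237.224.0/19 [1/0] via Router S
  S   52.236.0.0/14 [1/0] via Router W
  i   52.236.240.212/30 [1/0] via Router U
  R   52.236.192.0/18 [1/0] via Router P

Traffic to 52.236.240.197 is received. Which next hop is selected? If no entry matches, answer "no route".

Routes whose prefix contains 52.236.240.197:
  52.236.0.0/14 (52.236.0.0 - 52.239.255.255) -> Router W
  52.236.192.0/18 (52.236.192.0 - 52.236.255.255) -> Router P
More-specific entries that do NOT match:
  52.236.240.212/30 (52.236.240.212 - 52.236.240.215) does not contain 52.236.240.197
  52.236.244.0/22 (52.236.244.0 - 52.236.247.255) does not contain 52.236.240.197
  52.237.224.0/19 (52.237.224.0 - 52.237.255.255) does not contain 52.236.240.197
Longest matching prefix is /18 -> next hop Router P.

Router P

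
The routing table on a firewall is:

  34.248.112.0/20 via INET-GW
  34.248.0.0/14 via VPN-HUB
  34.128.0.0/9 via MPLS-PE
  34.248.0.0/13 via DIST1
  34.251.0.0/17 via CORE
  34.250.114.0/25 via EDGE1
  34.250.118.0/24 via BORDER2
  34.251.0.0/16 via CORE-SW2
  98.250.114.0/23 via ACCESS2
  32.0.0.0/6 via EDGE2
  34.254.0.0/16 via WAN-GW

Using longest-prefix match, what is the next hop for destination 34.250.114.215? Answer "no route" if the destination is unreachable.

VPN-HUB

Routes whose prefix contains 34.250.114.215:
  32.0.0.0/6 (32.0.0.0 - 35.255.255.255) -> EDGE2
  34.128.0.0/9 (34.128.0.0 - 34.255.255.255) -> MPLS-PE
  34.248.0.0/13 (34.248.0.0 - 34.255.255.255) -> DIST1
  34.248.0.0/14 (34.248.0.0 - 34.251.255.255) -> VPN-HUB
More-specific entries that do NOT match:
  34.250.114.0/25 (34.250.114.0 - 34.250.114.127) does not contain 34.250.114.215
  34.250.118.0/24 (34.250.118.0 - 34.250.118.255) does not contain 34.250.114.215
  98.250.114.0/23 (98.250.114.0 - 98.250.115.255) does not contain 34.250.114.215
  34.248.112.0/20 (34.248.112.0 - 34.248.127.255) does not contain 34.250.114.215
  34.251.0.0/17 (34.251.0.0 - 34.251.127.255) does not contain 34.250.114.215
  34.251.0.0/16 (34.251.0.0 - 34.251.255.255) does not contain 34.250.114.215
  34.254.0.0/16 (34.254.0.0 - 34.254.255.255) does not contain 34.250.114.215
Longest matching prefix is /14 -> next hop VPN-HUB.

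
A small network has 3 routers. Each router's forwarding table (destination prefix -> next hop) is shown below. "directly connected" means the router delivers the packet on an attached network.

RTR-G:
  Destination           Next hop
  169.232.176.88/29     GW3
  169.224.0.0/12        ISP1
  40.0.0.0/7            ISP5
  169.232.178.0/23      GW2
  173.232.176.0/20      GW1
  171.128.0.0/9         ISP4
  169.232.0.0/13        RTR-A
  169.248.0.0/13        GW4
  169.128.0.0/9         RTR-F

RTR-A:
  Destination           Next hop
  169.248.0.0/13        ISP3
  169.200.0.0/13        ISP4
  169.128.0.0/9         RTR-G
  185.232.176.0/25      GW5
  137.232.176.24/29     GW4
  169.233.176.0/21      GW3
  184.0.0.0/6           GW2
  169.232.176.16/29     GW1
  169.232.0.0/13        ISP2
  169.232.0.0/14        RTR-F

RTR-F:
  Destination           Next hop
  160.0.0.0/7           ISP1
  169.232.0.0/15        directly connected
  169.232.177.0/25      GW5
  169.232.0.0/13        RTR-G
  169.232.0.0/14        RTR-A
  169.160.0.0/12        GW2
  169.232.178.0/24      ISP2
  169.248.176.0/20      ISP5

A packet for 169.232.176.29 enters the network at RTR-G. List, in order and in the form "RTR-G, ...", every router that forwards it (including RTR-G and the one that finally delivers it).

RTR-G, RTR-A, RTR-F

At RTR-G: longest match for 169.232.176.29 is 169.232.0.0/13 -> RTR-A
At RTR-A: longest match for 169.232.176.29 is 169.232.0.0/14 -> RTR-F
At RTR-F: longest match for 169.232.176.29 is 169.232.0.0/15 -> directly connected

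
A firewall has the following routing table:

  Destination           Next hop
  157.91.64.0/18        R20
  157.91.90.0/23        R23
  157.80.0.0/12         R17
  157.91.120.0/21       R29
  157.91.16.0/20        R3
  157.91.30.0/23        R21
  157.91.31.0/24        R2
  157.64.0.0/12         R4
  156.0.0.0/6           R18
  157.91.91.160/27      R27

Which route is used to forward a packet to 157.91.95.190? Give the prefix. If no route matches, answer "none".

Entries matching 157.91.95.190:
  156.0.0.0/6 (156.0.0.0 - 159.255.255.255)
  157.80.0.0/12 (157.80.0.0 - 157.95.255.255)
  157.91.64.0/18 (157.91.64.0 - 157.91.127.255)
Most specific is 157.91.64.0/18.

157.91.64.0/18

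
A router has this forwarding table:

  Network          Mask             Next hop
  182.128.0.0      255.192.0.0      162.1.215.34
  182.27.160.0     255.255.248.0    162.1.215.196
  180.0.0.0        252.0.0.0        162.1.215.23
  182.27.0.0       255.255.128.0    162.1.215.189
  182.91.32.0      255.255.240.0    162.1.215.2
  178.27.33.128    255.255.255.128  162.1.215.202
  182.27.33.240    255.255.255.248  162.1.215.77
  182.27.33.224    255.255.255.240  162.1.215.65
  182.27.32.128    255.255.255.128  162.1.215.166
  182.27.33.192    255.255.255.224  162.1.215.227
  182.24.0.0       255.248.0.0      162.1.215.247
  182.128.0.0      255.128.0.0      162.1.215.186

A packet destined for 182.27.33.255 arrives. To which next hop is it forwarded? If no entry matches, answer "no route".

162.1.215.189

Routes whose prefix contains 182.27.33.255:
  180.0.0.0/6 (180.0.0.0 - 183.255.255.255) -> 162.1.215.23
  182.24.0.0/13 (182.24.0.0 - 182.31.255.255) -> 162.1.215.247
  182.27.0.0/17 (182.27.0.0 - 182.27.127.255) -> 162.1.215.189
More-specific entries that do NOT match:
  182.27.33.240/29 (182.27.33.240 - 182.27.33.247) does not contain 182.27.33.255
  182.27.33.224/28 (182.27.33.224 - 182.27.33.239) does not contain 182.27.33.255
  182.27.33.192/27 (182.27.33.192 - 182.27.33.223) does not contain 182.27.33.255
  178.27.33.128/25 (178.27.33.128 - 178.27.33.255) does not contain 182.27.33.255
  182.27.32.128/25 (182.27.32.128 - 182.27.32.255) does not contain 182.27.33.255
  182.27.160.0/21 (182.27.160.0 - 182.27.167.255) does not contain 182.27.33.255
  182.91.32.0/20 (182.91.32.0 - 182.91.47.255) does not contain 182.27.33.255
Longest matching prefix is /17 -> next hop 162.1.215.189.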